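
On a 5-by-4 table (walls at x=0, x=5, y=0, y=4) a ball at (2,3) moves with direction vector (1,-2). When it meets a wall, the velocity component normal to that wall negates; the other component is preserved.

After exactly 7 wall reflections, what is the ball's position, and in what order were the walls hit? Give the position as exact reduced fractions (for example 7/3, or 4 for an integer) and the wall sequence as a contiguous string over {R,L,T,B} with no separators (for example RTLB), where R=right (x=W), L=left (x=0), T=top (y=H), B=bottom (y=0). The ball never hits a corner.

Final position: (3/2,0)
Wall sequence: BRTBTLB

1. t=3/2 → B at (7/2,0); v=(1,2)
2. t=3/2 → R at (5,3); v=(-1,2)
3. t=1/2 → T at (9/2,4); v=(-1,-2)
4. t=2 → B at (5/2,0); v=(-1,2)
5. t=2 → T at (1/2,4); v=(-1,-2)
6. t=1/2 → L at (0,3); v=(1,-2)
7. t=3/2 → B at (3/2,0); v=(1,2)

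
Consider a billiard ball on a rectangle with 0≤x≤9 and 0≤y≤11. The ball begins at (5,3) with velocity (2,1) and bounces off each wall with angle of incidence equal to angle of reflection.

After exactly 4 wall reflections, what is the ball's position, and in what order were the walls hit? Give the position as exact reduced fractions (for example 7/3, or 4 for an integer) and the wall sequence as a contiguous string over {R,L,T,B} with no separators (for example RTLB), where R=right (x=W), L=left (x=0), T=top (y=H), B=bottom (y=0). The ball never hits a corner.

Final position: (9,8)
Wall sequence: RLTR

1. t=2 → R at (9,5); v=(-2,1)
2. t=9/2 → L at (0,19/2); v=(2,1)
3. t=3/2 → T at (3,11); v=(2,-1)
4. t=3 → R at (9,8); v=(-2,-1)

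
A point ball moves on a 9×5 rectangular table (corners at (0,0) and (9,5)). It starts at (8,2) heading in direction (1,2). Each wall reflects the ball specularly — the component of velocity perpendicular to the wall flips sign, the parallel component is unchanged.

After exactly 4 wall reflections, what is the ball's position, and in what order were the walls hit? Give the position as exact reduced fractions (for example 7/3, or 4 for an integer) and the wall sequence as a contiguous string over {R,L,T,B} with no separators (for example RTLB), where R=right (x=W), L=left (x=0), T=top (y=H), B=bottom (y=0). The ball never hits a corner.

1. t=1 → R at (9,4); v=(-1,2)
2. t=1/2 → T at (17/2,5); v=(-1,-2)
3. t=5/2 → B at (6,0); v=(-1,2)
4. t=5/2 → T at (7/2,5); v=(-1,-2)

Final position: (7/2,5)
Wall sequence: RTBT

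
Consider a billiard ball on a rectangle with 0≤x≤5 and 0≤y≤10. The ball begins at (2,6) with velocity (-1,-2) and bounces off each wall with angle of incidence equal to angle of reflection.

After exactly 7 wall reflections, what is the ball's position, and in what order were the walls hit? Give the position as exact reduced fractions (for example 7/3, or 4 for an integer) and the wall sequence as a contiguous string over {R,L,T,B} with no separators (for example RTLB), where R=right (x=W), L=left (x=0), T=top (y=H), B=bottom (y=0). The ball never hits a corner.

Final position: (5,8)
Wall sequence: LBRTLBR

1. t=2 → L at (0,2); v=(1,-2)
2. t=1 → B at (1,0); v=(1,2)
3. t=4 → R at (5,8); v=(-1,2)
4. t=1 → T at (4,10); v=(-1,-2)
5. t=4 → L at (0,2); v=(1,-2)
6. t=1 → B at (1,0); v=(1,2)
7. t=4 → R at (5,8); v=(-1,2)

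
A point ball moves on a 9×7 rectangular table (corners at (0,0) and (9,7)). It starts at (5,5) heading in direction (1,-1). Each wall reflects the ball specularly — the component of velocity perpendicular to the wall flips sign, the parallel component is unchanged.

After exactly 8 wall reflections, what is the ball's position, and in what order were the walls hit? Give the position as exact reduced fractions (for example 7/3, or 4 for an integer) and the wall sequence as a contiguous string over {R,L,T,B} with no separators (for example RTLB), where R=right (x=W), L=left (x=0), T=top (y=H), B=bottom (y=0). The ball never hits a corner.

Final position: (0,2)
Wall sequence: RBTLBRTL

1. t=4 → R at (9,1); v=(-1,-1)
2. t=1 → B at (8,0); v=(-1,1)
3. t=7 → T at (1,7); v=(-1,-1)
4. t=1 → L at (0,6); v=(1,-1)
5. t=6 → B at (6,0); v=(1,1)
6. t=3 → R at (9,3); v=(-1,1)
7. t=4 → T at (5,7); v=(-1,-1)
8. t=5 → L at (0,2); v=(1,-1)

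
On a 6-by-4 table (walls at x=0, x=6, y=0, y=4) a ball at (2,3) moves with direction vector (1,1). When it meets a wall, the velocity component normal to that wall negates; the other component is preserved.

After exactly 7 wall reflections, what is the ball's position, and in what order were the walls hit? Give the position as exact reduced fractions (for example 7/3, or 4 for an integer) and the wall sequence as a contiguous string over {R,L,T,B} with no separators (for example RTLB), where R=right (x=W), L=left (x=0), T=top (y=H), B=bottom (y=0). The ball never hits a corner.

Final position: (6,3)
Wall sequence: TRBTLBR

1. t=1 → T at (3,4); v=(1,-1)
2. t=3 → R at (6,1); v=(-1,-1)
3. t=1 → B at (5,0); v=(-1,1)
4. t=4 → T at (1,4); v=(-1,-1)
5. t=1 → L at (0,3); v=(1,-1)
6. t=3 → B at (3,0); v=(1,1)
7. t=3 → R at (6,3); v=(-1,1)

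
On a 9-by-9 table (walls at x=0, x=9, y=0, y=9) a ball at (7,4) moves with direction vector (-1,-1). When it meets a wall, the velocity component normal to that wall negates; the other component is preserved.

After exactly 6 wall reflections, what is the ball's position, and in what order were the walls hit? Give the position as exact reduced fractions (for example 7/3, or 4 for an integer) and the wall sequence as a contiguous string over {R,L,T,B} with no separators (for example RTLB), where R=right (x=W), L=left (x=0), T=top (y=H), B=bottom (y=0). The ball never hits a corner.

Final position: (0,3)
Wall sequence: BLTRBL

1. t=4 → B at (3,0); v=(-1,1)
2. t=3 → L at (0,3); v=(1,1)
3. t=6 → T at (6,9); v=(1,-1)
4. t=3 → R at (9,6); v=(-1,-1)
5. t=6 → B at (3,0); v=(-1,1)
6. t=3 → L at (0,3); v=(1,1)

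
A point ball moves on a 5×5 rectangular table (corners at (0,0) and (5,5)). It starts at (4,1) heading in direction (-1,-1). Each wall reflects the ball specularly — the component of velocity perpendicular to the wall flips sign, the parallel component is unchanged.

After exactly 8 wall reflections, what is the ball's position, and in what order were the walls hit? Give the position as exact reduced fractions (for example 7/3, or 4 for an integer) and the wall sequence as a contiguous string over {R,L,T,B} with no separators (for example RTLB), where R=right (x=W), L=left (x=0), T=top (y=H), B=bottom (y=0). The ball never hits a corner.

Final position: (5,2)
Wall sequence: BLTRBLTR

1. t=1 → B at (3,0); v=(-1,1)
2. t=3 → L at (0,3); v=(1,1)
3. t=2 → T at (2,5); v=(1,-1)
4. t=3 → R at (5,2); v=(-1,-1)
5. t=2 → B at (3,0); v=(-1,1)
6. t=3 → L at (0,3); v=(1,1)
7. t=2 → T at (2,5); v=(1,-1)
8. t=3 → R at (5,2); v=(-1,-1)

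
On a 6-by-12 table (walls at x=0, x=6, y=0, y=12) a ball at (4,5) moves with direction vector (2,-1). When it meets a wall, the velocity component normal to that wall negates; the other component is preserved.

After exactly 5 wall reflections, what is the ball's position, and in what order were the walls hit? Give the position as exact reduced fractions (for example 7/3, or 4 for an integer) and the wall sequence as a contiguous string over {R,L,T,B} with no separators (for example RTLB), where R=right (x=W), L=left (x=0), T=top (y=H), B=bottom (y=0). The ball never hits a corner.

Final position: (0,5)
Wall sequence: RLBRL

1. t=1 → R at (6,4); v=(-2,-1)
2. t=3 → L at (0,1); v=(2,-1)
3. t=1 → B at (2,0); v=(2,1)
4. t=2 → R at (6,2); v=(-2,1)
5. t=3 → L at (0,5); v=(2,1)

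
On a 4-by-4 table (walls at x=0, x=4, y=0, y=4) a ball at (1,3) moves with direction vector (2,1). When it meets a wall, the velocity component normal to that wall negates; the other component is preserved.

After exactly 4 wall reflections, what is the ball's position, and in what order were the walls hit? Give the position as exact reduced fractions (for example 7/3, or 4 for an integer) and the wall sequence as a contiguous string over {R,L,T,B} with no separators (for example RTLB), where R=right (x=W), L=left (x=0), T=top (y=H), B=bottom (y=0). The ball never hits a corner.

Final position: (3,0)
Wall sequence: TRLB

1. t=1 → T at (3,4); v=(2,-1)
2. t=1/2 → R at (4,7/2); v=(-2,-1)
3. t=2 → L at (0,3/2); v=(2,-1)
4. t=3/2 → B at (3,0); v=(2,1)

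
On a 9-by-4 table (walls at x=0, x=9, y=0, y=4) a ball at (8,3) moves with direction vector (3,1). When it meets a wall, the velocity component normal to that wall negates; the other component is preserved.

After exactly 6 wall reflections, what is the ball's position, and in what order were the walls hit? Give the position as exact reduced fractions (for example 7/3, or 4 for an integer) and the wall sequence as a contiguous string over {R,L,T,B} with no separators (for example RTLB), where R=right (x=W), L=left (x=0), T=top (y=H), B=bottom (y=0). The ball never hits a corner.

Final position: (1,4)
Wall sequence: RTLBRT

1. t=1/3 → R at (9,10/3); v=(-3,1)
2. t=2/3 → T at (7,4); v=(-3,-1)
3. t=7/3 → L at (0,5/3); v=(3,-1)
4. t=5/3 → B at (5,0); v=(3,1)
5. t=4/3 → R at (9,4/3); v=(-3,1)
6. t=8/3 → T at (1,4); v=(-3,-1)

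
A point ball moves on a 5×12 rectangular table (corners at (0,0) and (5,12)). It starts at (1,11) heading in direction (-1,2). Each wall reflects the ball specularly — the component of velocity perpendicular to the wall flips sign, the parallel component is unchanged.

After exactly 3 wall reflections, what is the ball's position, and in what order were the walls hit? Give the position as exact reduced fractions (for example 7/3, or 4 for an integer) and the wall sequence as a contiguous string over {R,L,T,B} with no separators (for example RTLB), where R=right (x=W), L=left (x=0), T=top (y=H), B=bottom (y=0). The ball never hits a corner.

1. t=1/2 → T at (1/2,12); v=(-1,-2)
2. t=1/2 → L at (0,11); v=(1,-2)
3. t=5 → R at (5,1); v=(-1,-2)

Final position: (5,1)
Wall sequence: TLR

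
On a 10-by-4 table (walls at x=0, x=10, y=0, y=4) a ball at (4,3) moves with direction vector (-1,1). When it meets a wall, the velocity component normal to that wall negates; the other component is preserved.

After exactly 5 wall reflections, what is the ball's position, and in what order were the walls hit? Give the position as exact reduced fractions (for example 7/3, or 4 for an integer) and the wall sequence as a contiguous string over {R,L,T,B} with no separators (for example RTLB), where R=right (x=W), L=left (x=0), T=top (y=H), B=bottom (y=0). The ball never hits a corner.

Final position: (9,0)
Wall sequence: TLBTB

1. t=1 → T at (3,4); v=(-1,-1)
2. t=3 → L at (0,1); v=(1,-1)
3. t=1 → B at (1,0); v=(1,1)
4. t=4 → T at (5,4); v=(1,-1)
5. t=4 → B at (9,0); v=(1,1)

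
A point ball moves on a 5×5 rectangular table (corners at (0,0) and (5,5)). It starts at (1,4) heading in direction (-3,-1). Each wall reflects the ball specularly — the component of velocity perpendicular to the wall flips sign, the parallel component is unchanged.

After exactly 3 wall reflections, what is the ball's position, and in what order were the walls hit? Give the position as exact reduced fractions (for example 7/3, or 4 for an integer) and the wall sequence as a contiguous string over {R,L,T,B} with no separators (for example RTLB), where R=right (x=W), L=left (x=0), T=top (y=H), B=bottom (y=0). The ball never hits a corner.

Final position: (0,1/3)
Wall sequence: LRL

1. t=1/3 → L at (0,11/3); v=(3,-1)
2. t=5/3 → R at (5,2); v=(-3,-1)
3. t=5/3 → L at (0,1/3); v=(3,-1)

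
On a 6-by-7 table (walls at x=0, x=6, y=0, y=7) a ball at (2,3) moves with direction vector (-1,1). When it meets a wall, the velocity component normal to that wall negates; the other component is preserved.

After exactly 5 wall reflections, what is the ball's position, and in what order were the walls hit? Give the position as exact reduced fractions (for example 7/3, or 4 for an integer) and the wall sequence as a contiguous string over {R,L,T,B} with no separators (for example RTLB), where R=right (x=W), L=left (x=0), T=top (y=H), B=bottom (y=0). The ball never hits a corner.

1. t=2 → L at (0,5); v=(1,1)
2. t=2 → T at (2,7); v=(1,-1)
3. t=4 → R at (6,3); v=(-1,-1)
4. t=3 → B at (3,0); v=(-1,1)
5. t=3 → L at (0,3); v=(1,1)

Final position: (0,3)
Wall sequence: LTRBL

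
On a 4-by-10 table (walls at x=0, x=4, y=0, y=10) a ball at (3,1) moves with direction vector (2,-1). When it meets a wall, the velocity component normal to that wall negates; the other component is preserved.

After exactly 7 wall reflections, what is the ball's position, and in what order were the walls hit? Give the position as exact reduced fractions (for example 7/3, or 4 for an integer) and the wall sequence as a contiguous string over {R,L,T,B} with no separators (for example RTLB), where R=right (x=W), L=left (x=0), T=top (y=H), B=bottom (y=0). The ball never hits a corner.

1. t=1/2 → R at (4,1/2); v=(-2,-1)
2. t=1/2 → B at (3,0); v=(-2,1)
3. t=3/2 → L at (0,3/2); v=(2,1)
4. t=2 → R at (4,7/2); v=(-2,1)
5. t=2 → L at (0,11/2); v=(2,1)
6. t=2 → R at (4,15/2); v=(-2,1)
7. t=2 → L at (0,19/2); v=(2,1)

Final position: (0,19/2)
Wall sequence: RBLRLRL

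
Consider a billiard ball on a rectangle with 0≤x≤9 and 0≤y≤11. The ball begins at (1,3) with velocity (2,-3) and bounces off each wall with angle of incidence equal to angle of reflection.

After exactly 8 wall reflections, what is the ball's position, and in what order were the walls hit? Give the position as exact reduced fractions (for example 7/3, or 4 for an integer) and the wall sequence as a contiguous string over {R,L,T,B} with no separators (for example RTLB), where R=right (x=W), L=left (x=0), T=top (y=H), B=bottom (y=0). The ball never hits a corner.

1. t=1 → B at (3,0); v=(2,3)
2. t=3 → R at (9,9); v=(-2,3)
3. t=2/3 → T at (23/3,11); v=(-2,-3)
4. t=11/3 → B at (1/3,0); v=(-2,3)
5. t=1/6 → L at (0,1/2); v=(2,3)
6. t=7/2 → T at (7,11); v=(2,-3)
7. t=1 → R at (9,8); v=(-2,-3)
8. t=8/3 → B at (11/3,0); v=(-2,3)

Final position: (11/3,0)
Wall sequence: BRTBLTRB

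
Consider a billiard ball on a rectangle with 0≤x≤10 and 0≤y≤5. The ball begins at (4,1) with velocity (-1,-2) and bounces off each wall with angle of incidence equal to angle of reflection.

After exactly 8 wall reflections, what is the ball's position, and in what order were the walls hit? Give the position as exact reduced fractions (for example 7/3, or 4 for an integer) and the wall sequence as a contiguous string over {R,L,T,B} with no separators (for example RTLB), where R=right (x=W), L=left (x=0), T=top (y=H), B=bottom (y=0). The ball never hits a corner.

1. t=1/2 → B at (7/2,0); v=(-1,2)
2. t=5/2 → T at (1,5); v=(-1,-2)
3. t=1 → L at (0,3); v=(1,-2)
4. t=3/2 → B at (3/2,0); v=(1,2)
5. t=5/2 → T at (4,5); v=(1,-2)
6. t=5/2 → B at (13/2,0); v=(1,2)
7. t=5/2 → T at (9,5); v=(1,-2)
8. t=1 → R at (10,3); v=(-1,-2)

Final position: (10,3)
Wall sequence: BTLBTBTR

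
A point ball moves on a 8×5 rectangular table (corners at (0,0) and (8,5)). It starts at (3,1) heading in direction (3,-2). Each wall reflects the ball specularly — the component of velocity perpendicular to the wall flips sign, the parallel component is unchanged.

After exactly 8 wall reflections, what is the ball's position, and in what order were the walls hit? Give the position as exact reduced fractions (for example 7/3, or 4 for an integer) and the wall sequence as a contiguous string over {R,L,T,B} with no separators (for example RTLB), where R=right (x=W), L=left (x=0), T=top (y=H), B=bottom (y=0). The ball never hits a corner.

1. t=1/2 → B at (9/2,0); v=(3,2)
2. t=7/6 → R at (8,7/3); v=(-3,2)
3. t=4/3 → T at (4,5); v=(-3,-2)
4. t=4/3 → L at (0,7/3); v=(3,-2)
5. t=7/6 → B at (7/2,0); v=(3,2)
6. t=3/2 → R at (8,3); v=(-3,2)
7. t=1 → T at (5,5); v=(-3,-2)
8. t=5/3 → L at (0,5/3); v=(3,-2)

Final position: (0,5/3)
Wall sequence: BRTLBRTL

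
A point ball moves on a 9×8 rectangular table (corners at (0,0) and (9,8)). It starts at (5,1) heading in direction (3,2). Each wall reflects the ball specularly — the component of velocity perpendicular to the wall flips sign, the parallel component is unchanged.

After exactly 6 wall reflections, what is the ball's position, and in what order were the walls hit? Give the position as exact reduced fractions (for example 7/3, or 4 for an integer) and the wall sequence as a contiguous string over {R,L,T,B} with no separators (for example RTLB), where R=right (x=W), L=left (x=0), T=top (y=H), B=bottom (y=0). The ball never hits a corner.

1. t=4/3 → R at (9,11/3); v=(-3,2)
2. t=13/6 → T at (5/2,8); v=(-3,-2)
3. t=5/6 → L at (0,19/3); v=(3,-2)
4. t=3 → R at (9,1/3); v=(-3,-2)
5. t=1/6 → B at (17/2,0); v=(-3,2)
6. t=17/6 → L at (0,17/3); v=(3,2)

Final position: (0,17/3)
Wall sequence: RTLRBL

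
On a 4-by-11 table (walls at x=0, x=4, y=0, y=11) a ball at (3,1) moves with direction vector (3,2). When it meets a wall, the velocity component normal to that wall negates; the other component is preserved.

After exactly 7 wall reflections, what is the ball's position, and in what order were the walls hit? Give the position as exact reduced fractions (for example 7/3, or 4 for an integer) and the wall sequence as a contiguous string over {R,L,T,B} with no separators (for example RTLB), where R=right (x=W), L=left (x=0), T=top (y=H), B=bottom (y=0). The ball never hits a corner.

1. t=1/3 → R at (4,5/3); v=(-3,2)
2. t=4/3 → L at (0,13/3); v=(3,2)
3. t=4/3 → R at (4,7); v=(-3,2)
4. t=4/3 → L at (0,29/3); v=(3,2)
5. t=2/3 → T at (2,11); v=(3,-2)
6. t=2/3 → R at (4,29/3); v=(-3,-2)
7. t=4/3 → L at (0,7); v=(3,-2)

Final position: (0,7)
Wall sequence: RLRLTRL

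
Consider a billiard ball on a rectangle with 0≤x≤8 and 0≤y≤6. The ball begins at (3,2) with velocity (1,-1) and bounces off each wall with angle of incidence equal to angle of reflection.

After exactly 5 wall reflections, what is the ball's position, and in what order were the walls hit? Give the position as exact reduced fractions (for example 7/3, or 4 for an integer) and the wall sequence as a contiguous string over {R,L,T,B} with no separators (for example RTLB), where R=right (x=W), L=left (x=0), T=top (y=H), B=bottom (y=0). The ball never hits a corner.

Final position: (1,0)
Wall sequence: BRTLB

1. t=2 → B at (5,0); v=(1,1)
2. t=3 → R at (8,3); v=(-1,1)
3. t=3 → T at (5,6); v=(-1,-1)
4. t=5 → L at (0,1); v=(1,-1)
5. t=1 → B at (1,0); v=(1,1)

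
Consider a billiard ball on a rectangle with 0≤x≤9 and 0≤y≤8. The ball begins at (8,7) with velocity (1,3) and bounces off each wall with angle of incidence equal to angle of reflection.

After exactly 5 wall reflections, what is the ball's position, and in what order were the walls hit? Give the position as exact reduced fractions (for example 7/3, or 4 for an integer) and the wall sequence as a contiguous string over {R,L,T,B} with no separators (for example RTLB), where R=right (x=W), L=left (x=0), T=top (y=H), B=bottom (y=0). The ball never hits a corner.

Final position: (5/3,0)
Wall sequence: TRBTB

1. t=1/3 → T at (25/3,8); v=(1,-3)
2. t=2/3 → R at (9,6); v=(-1,-3)
3. t=2 → B at (7,0); v=(-1,3)
4. t=8/3 → T at (13/3,8); v=(-1,-3)
5. t=8/3 → B at (5/3,0); v=(-1,3)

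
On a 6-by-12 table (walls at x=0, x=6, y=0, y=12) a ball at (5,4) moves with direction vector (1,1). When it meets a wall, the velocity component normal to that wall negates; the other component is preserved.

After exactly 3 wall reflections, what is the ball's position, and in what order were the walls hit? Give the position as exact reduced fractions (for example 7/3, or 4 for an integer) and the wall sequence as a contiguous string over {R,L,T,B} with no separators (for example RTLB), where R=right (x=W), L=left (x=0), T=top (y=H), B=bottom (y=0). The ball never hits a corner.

1. t=1 → R at (6,5); v=(-1,1)
2. t=6 → L at (0,11); v=(1,1)
3. t=1 → T at (1,12); v=(1,-1)

Final position: (1,12)
Wall sequence: RLT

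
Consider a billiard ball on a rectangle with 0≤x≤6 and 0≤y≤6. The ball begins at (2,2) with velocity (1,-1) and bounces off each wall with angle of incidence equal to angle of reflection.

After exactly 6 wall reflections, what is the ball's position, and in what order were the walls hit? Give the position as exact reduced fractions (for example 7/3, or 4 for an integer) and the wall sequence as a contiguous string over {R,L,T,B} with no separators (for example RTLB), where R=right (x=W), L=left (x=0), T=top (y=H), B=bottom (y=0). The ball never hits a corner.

1. t=2 → B at (4,0); v=(1,1)
2. t=2 → R at (6,2); v=(-1,1)
3. t=4 → T at (2,6); v=(-1,-1)
4. t=2 → L at (0,4); v=(1,-1)
5. t=4 → B at (4,0); v=(1,1)
6. t=2 → R at (6,2); v=(-1,1)

Final position: (6,2)
Wall sequence: BRTLBR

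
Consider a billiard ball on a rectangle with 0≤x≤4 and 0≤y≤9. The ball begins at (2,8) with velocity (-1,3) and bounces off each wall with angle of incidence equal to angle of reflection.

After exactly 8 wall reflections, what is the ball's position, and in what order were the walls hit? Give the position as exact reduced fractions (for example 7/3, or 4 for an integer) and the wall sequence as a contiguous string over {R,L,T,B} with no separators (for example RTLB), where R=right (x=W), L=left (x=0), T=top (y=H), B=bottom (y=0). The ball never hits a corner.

Final position: (7/3,9)
Wall sequence: TLBRTBLT

1. t=1/3 → T at (5/3,9); v=(-1,-3)
2. t=5/3 → L at (0,4); v=(1,-3)
3. t=4/3 → B at (4/3,0); v=(1,3)
4. t=8/3 → R at (4,8); v=(-1,3)
5. t=1/3 → T at (11/3,9); v=(-1,-3)
6. t=3 → B at (2/3,0); v=(-1,3)
7. t=2/3 → L at (0,2); v=(1,3)
8. t=7/3 → T at (7/3,9); v=(1,-3)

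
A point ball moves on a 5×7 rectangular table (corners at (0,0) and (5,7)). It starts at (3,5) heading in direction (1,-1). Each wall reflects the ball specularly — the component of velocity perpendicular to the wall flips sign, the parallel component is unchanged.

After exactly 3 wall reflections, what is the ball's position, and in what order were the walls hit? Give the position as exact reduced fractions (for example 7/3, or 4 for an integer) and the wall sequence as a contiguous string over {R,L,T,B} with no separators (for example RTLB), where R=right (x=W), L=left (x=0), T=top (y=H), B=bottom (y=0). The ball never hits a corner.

1. t=2 → R at (5,3); v=(-1,-1)
2. t=3 → B at (2,0); v=(-1,1)
3. t=2 → L at (0,2); v=(1,1)

Final position: (0,2)
Wall sequence: RBL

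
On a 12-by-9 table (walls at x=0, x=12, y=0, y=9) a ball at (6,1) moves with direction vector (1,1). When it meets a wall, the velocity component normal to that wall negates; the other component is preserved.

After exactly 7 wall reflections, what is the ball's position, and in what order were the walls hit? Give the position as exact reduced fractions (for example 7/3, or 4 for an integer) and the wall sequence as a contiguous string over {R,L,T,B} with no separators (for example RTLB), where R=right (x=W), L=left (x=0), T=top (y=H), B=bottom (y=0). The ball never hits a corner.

1. t=6 → R at (12,7); v=(-1,1)
2. t=2 → T at (10,9); v=(-1,-1)
3. t=9 → B at (1,0); v=(-1,1)
4. t=1 → L at (0,1); v=(1,1)
5. t=8 → T at (8,9); v=(1,-1)
6. t=4 → R at (12,5); v=(-1,-1)
7. t=5 → B at (7,0); v=(-1,1)

Final position: (7,0)
Wall sequence: RTBLTRB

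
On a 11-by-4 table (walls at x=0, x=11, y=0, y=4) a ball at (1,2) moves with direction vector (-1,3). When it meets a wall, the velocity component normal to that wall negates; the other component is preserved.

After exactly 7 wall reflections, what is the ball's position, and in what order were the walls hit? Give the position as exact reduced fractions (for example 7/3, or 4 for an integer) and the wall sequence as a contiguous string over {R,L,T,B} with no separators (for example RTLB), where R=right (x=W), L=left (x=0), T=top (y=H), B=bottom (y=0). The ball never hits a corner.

Final position: (19/3,0)
Wall sequence: TLBTBTB

1. t=2/3 → T at (1/3,4); v=(-1,-3)
2. t=1/3 → L at (0,3); v=(1,-3)
3. t=1 → B at (1,0); v=(1,3)
4. t=4/3 → T at (7/3,4); v=(1,-3)
5. t=4/3 → B at (11/3,0); v=(1,3)
6. t=4/3 → T at (5,4); v=(1,-3)
7. t=4/3 → B at (19/3,0); v=(1,3)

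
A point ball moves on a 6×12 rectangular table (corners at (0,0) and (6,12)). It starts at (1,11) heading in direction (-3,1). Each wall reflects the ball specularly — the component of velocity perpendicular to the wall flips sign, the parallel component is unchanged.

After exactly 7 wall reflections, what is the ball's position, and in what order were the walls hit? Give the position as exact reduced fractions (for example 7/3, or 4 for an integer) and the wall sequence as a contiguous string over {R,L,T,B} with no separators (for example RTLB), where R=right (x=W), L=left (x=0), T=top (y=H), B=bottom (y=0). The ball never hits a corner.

1. t=1/3 → L at (0,34/3); v=(3,1)
2. t=2/3 → T at (2,12); v=(3,-1)
3. t=4/3 → R at (6,32/3); v=(-3,-1)
4. t=2 → L at (0,26/3); v=(3,-1)
5. t=2 → R at (6,20/3); v=(-3,-1)
6. t=2 → L at (0,14/3); v=(3,-1)
7. t=2 → R at (6,8/3); v=(-3,-1)

Final position: (6,8/3)
Wall sequence: LTRLRLR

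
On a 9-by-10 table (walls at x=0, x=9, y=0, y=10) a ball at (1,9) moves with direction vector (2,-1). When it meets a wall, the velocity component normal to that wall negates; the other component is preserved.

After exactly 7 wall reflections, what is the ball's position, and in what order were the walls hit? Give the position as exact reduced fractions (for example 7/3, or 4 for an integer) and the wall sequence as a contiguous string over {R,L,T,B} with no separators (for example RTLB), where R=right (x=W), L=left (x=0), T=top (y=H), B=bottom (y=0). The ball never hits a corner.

1. t=4 → R at (9,5); v=(-2,-1)
2. t=9/2 → L at (0,1/2); v=(2,-1)
3. t=1/2 → B at (1,0); v=(2,1)
4. t=4 → R at (9,4); v=(-2,1)
5. t=9/2 → L at (0,17/2); v=(2,1)
6. t=3/2 → T at (3,10); v=(2,-1)
7. t=3 → R at (9,7); v=(-2,-1)

Final position: (9,7)
Wall sequence: RLBRLTR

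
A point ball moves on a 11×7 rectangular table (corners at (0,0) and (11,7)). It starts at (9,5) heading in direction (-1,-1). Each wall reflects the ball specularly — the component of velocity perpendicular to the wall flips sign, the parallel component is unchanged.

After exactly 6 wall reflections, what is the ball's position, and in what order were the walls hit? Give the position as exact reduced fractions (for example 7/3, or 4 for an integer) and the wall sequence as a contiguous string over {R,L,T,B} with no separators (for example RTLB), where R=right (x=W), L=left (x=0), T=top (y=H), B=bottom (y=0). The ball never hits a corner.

Final position: (5,7)
Wall sequence: BLTBRT

1. t=5 → B at (4,0); v=(-1,1)
2. t=4 → L at (0,4); v=(1,1)
3. t=3 → T at (3,7); v=(1,-1)
4. t=7 → B at (10,0); v=(1,1)
5. t=1 → R at (11,1); v=(-1,1)
6. t=6 → T at (5,7); v=(-1,-1)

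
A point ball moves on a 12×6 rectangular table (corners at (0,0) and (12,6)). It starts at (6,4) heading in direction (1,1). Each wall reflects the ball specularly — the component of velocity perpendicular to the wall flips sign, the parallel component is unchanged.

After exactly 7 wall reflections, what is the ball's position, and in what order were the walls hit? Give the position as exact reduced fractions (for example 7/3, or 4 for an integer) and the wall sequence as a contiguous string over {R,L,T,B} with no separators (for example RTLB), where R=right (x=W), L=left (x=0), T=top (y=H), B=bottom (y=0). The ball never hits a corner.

1. t=2 → T at (8,6); v=(1,-1)
2. t=4 → R at (12,2); v=(-1,-1)
3. t=2 → B at (10,0); v=(-1,1)
4. t=6 → T at (4,6); v=(-1,-1)
5. t=4 → L at (0,2); v=(1,-1)
6. t=2 → B at (2,0); v=(1,1)
7. t=6 → T at (8,6); v=(1,-1)

Final position: (8,6)
Wall sequence: TRBTLBT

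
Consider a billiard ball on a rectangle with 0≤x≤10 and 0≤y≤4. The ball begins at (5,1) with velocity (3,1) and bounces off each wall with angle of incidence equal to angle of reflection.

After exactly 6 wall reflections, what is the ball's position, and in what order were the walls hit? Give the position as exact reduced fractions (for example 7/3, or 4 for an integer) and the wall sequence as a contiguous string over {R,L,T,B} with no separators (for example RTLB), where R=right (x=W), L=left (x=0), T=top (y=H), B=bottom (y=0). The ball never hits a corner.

1. t=5/3 → R at (10,8/3); v=(-3,1)
2. t=4/3 → T at (6,4); v=(-3,-1)
3. t=2 → L at (0,2); v=(3,-1)
4. t=2 → B at (6,0); v=(3,1)
5. t=4/3 → R at (10,4/3); v=(-3,1)
6. t=8/3 → T at (2,4); v=(-3,-1)

Final position: (2,4)
Wall sequence: RTLBRT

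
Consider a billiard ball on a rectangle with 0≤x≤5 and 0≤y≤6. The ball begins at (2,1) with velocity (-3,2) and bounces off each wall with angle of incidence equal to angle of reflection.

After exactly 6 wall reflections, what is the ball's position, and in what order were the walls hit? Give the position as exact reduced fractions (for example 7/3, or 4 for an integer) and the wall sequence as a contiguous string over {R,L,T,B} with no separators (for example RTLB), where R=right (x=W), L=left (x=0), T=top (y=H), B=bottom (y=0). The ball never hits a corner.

1. t=2/3 → L at (0,7/3); v=(3,2)
2. t=5/3 → R at (5,17/3); v=(-3,2)
3. t=1/6 → T at (9/2,6); v=(-3,-2)
4. t=3/2 → L at (0,3); v=(3,-2)
5. t=3/2 → B at (9/2,0); v=(3,2)
6. t=1/6 → R at (5,1/3); v=(-3,2)

Final position: (5,1/3)
Wall sequence: LRTLBR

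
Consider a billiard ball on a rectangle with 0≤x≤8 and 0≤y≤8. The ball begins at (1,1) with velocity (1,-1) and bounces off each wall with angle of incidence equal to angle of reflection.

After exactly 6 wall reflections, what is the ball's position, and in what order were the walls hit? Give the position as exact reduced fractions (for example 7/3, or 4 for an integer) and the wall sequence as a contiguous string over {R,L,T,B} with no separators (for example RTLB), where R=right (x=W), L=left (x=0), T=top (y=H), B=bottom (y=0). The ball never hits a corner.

1. t=1 → B at (2,0); v=(1,1)
2. t=6 → R at (8,6); v=(-1,1)
3. t=2 → T at (6,8); v=(-1,-1)
4. t=6 → L at (0,2); v=(1,-1)
5. t=2 → B at (2,0); v=(1,1)
6. t=6 → R at (8,6); v=(-1,1)

Final position: (8,6)
Wall sequence: BRTLBR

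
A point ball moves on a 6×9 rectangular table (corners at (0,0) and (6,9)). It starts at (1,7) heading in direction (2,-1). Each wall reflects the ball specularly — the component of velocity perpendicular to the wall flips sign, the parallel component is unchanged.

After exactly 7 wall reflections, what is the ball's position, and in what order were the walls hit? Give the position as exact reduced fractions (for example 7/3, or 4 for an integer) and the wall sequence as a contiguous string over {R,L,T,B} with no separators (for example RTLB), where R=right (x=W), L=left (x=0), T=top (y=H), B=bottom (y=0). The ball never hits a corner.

1. t=5/2 → R at (6,9/2); v=(-2,-1)
2. t=3 → L at (0,3/2); v=(2,-1)
3. t=3/2 → B at (3,0); v=(2,1)
4. t=3/2 → R at (6,3/2); v=(-2,1)
5. t=3 → L at (0,9/2); v=(2,1)
6. t=3 → R at (6,15/2); v=(-2,1)
7. t=3/2 → T at (3,9); v=(-2,-1)

Final position: (3,9)
Wall sequence: RLBRLRT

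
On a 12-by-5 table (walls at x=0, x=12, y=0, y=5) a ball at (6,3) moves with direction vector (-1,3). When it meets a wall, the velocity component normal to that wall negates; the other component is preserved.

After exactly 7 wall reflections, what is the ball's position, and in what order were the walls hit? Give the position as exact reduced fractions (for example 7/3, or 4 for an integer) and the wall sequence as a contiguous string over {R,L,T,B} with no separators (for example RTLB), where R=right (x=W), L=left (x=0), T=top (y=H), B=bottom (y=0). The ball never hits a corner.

Final position: (3,0)
Wall sequence: TBTBLTB

1. t=2/3 → T at (16/3,5); v=(-1,-3)
2. t=5/3 → B at (11/3,0); v=(-1,3)
3. t=5/3 → T at (2,5); v=(-1,-3)
4. t=5/3 → B at (1/3,0); v=(-1,3)
5. t=1/3 → L at (0,1); v=(1,3)
6. t=4/3 → T at (4/3,5); v=(1,-3)
7. t=5/3 → B at (3,0); v=(1,3)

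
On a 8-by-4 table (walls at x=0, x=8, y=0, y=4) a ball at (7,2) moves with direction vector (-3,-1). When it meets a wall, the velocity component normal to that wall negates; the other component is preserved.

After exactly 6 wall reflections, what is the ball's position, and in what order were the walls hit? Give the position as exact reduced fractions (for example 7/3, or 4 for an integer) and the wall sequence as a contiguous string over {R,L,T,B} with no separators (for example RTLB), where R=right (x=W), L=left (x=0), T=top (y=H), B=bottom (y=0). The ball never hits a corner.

1. t=2 → B at (1,0); v=(-3,1)
2. t=1/3 → L at (0,1/3); v=(3,1)
3. t=8/3 → R at (8,3); v=(-3,1)
4. t=1 → T at (5,4); v=(-3,-1)
5. t=5/3 → L at (0,7/3); v=(3,-1)
6. t=7/3 → B at (7,0); v=(3,1)

Final position: (7,0)
Wall sequence: BLRTLB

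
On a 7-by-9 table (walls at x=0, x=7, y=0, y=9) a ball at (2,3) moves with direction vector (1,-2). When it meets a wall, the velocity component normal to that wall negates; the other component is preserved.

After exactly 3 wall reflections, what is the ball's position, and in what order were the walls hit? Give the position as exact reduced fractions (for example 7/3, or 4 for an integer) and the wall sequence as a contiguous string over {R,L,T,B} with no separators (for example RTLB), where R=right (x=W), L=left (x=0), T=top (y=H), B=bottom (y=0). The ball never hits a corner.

Final position: (6,9)
Wall sequence: BRT

1. t=3/2 → B at (7/2,0); v=(1,2)
2. t=7/2 → R at (7,7); v=(-1,2)
3. t=1 → T at (6,9); v=(-1,-2)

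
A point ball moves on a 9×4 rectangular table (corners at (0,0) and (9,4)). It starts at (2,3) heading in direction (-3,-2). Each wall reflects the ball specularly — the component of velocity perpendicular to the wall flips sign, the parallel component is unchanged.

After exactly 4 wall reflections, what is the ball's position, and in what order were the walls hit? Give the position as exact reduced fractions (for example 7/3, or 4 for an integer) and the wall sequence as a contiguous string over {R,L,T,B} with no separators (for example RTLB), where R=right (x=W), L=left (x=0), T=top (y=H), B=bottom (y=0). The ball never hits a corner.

Final position: (9,11/3)
Wall sequence: LBTR

1. t=2/3 → L at (0,5/3); v=(3,-2)
2. t=5/6 → B at (5/2,0); v=(3,2)
3. t=2 → T at (17/2,4); v=(3,-2)
4. t=1/6 → R at (9,11/3); v=(-3,-2)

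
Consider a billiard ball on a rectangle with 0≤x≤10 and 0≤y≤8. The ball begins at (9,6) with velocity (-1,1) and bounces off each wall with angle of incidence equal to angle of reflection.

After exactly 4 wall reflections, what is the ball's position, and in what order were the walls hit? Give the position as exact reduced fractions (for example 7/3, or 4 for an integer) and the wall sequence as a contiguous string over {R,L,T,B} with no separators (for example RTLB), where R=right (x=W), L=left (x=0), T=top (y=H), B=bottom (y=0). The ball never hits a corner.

1. t=2 → T at (7,8); v=(-1,-1)
2. t=7 → L at (0,1); v=(1,-1)
3. t=1 → B at (1,0); v=(1,1)
4. t=8 → T at (9,8); v=(1,-1)

Final position: (9,8)
Wall sequence: TLBT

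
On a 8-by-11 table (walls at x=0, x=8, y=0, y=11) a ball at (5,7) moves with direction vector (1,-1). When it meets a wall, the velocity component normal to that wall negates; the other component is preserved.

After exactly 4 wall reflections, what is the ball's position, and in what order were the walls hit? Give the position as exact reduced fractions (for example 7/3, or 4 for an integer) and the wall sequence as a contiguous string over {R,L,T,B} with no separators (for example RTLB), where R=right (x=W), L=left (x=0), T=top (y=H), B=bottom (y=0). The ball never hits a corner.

1. t=3 → R at (8,4); v=(-1,-1)
2. t=4 → B at (4,0); v=(-1,1)
3. t=4 → L at (0,4); v=(1,1)
4. t=7 → T at (7,11); v=(1,-1)

Final position: (7,11)
Wall sequence: RBLT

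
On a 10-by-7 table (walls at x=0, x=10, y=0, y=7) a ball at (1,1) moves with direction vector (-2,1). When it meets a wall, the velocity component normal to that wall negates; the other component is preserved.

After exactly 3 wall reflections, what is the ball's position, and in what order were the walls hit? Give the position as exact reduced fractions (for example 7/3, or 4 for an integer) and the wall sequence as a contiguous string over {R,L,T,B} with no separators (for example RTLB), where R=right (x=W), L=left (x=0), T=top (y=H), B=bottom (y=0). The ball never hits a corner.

1. t=1/2 → L at (0,3/2); v=(2,1)
2. t=5 → R at (10,13/2); v=(-2,1)
3. t=1/2 → T at (9,7); v=(-2,-1)

Final position: (9,7)
Wall sequence: LRT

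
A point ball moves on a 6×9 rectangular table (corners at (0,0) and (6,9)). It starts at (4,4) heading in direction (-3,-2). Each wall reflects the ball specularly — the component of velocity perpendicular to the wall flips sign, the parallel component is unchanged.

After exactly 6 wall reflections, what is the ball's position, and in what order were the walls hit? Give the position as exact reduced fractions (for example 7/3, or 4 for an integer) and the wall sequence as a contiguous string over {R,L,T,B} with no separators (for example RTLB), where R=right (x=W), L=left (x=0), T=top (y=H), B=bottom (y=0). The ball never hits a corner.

Final position: (6,22/3)
Wall sequence: LBRLTR

1. t=4/3 → L at (0,4/3); v=(3,-2)
2. t=2/3 → B at (2,0); v=(3,2)
3. t=4/3 → R at (6,8/3); v=(-3,2)
4. t=2 → L at (0,20/3); v=(3,2)
5. t=7/6 → T at (7/2,9); v=(3,-2)
6. t=5/6 → R at (6,22/3); v=(-3,-2)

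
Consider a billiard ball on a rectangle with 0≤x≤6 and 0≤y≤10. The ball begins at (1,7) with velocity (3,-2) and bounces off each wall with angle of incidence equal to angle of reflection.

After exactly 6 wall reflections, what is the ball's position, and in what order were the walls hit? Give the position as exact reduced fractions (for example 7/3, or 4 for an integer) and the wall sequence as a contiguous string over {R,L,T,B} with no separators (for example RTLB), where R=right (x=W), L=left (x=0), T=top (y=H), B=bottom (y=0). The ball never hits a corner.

Final position: (5/2,10)
Wall sequence: RBLRLT

1. t=5/3 → R at (6,11/3); v=(-3,-2)
2. t=11/6 → B at (1/2,0); v=(-3,2)
3. t=1/6 → L at (0,1/3); v=(3,2)
4. t=2 → R at (6,13/3); v=(-3,2)
5. t=2 → L at (0,25/3); v=(3,2)
6. t=5/6 → T at (5/2,10); v=(3,-2)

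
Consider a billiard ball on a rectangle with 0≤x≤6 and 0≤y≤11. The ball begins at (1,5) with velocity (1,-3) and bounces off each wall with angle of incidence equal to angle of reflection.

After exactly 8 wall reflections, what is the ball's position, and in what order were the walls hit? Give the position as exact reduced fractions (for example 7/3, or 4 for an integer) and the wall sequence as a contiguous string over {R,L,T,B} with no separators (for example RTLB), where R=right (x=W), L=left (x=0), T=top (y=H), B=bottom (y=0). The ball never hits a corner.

1. t=5/3 → B at (8/3,0); v=(1,3)
2. t=10/3 → R at (6,10); v=(-1,3)
3. t=1/3 → T at (17/3,11); v=(-1,-3)
4. t=11/3 → B at (2,0); v=(-1,3)
5. t=2 → L at (0,6); v=(1,3)
6. t=5/3 → T at (5/3,11); v=(1,-3)
7. t=11/3 → B at (16/3,0); v=(1,3)
8. t=2/3 → R at (6,2); v=(-1,3)

Final position: (6,2)
Wall sequence: BRTBLTBR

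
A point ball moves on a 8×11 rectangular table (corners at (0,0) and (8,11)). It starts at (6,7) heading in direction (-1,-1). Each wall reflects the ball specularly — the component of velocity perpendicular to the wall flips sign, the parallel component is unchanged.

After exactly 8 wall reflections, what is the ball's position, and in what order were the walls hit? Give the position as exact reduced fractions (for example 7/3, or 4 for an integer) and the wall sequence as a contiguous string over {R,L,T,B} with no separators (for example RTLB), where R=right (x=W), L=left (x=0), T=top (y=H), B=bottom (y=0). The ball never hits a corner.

1. t=6 → L at (0,1); v=(1,-1)
2. t=1 → B at (1,0); v=(1,1)
3. t=7 → R at (8,7); v=(-1,1)
4. t=4 → T at (4,11); v=(-1,-1)
5. t=4 → L at (0,7); v=(1,-1)
6. t=7 → B at (7,0); v=(1,1)
7. t=1 → R at (8,1); v=(-1,1)
8. t=8 → L at (0,9); v=(1,1)

Final position: (0,9)
Wall sequence: LBRTLBRL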